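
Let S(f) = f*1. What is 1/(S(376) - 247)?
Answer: 1/129 ≈ 0.0077519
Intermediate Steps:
S(f) = f
1/(S(376) - 247) = 1/(376 - 247) = 1/129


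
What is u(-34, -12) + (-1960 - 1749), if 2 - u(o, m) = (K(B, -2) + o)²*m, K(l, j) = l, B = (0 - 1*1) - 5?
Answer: 15493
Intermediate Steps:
B = -6 (B = (0 - 1) - 5 = -1 - 5 = -6)
u(o, m) = 2 - m*(-6 + o)² (u(o, m) = 2 - (-6 + o)²*m = 2 - m*(-6 + o)²)
u(-34, -12) + (-1960 - 1749) = (2 - 1*(-12)*(-6 - 34)²) + (-1960 - 1749) = (2 - 1*(-12)*(-40)²) - 3709 = (2 - 1*(-12)*1600) - 3709 = (2 + 19200) - 3709 = 19202 - 3709 = 15493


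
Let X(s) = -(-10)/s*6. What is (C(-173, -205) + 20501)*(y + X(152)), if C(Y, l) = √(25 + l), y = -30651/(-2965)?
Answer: 1304740827/5930 + 3627639*I*√5/56335 ≈ 2.2002e+5 + 143.99*I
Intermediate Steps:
y = 30651/2965 (y = -30651*(-1/2965) = 30651/2965 ≈ 10.338)
X(s) = 60/s (X(s) = (10/s)*6 = 60/s)
(C(-173, -205) + 20501)*(y + X(152)) = (√(25 - 205) + 20501)*(30651/2965 + 60/152) = (√(-180) + 20501)*(30651/2965 + 60*(1/152)) = (6*I*√5 + 20501)*(30651/2965 + 15/38) = (20501 + 6*I*√5)*(1209213/112670) = 1304740827/5930 + 3627639*I*√5/56335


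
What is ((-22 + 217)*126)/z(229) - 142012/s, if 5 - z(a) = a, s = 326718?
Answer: -287831141/2613744 ≈ -110.12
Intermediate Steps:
z(a) = 5 - a
((-22 + 217)*126)/z(229) - 142012/s = ((-22 + 217)*126)/(5 - 1*229) - 142012/326718 = (195*126)/(5 - 229) - 142012*1/326718 = 24570/(-224) - 71006/163359 = 24570*(-1/224) - 71006/163359 = -1755/16 - 71006/163359 = -287831141/2613744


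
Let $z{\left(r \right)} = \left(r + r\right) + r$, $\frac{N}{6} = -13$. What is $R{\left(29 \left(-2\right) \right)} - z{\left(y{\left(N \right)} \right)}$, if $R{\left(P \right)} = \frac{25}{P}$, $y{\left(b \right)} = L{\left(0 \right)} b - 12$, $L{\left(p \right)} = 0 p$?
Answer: $\frac{2063}{58} \approx 35.569$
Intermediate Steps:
$N = -78$ ($N = 6 \left(-13\right) = -78$)
$L{\left(p \right)} = 0$
$y{\left(b \right)} = -12$ ($y{\left(b \right)} = 0 b - 12 = 0 - 12 = -12$)
$z{\left(r \right)} = 3 r$ ($z{\left(r \right)} = 2 r + r = 3 r$)
$R{\left(29 \left(-2\right) \right)} - z{\left(y{\left(N \right)} \right)} = \frac{25}{29 \left(-2\right)} - 3 \left(-12\right) = \frac{25}{-58} - -36 = 25 \left(- \frac{1}{58}\right) + 36 = - \frac{25}{58} + 36 = \frac{2063}{58}$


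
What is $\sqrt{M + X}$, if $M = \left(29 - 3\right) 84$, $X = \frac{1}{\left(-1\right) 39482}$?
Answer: $\frac{\sqrt{3404481020134}}{39482} \approx 46.733$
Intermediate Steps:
$X = - \frac{1}{39482}$ ($X = \frac{1}{-39482} = - \frac{1}{39482} \approx -2.5328 \cdot 10^{-5}$)
$M = 2184$ ($M = 26 \cdot 84 = 2184$)
$\sqrt{M + X} = \sqrt{2184 - \frac{1}{39482}} = \sqrt{\frac{86228687}{39482}} = \frac{\sqrt{3404481020134}}{39482}$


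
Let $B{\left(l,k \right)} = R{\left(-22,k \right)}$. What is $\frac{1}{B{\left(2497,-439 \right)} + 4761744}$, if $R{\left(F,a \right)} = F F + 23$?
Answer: $\frac{1}{4762251} \approx 2.0998 \cdot 10^{-7}$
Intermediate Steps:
$R{\left(F,a \right)} = 23 + F^{2}$ ($R{\left(F,a \right)} = F^{2} + 23 = 23 + F^{2}$)
$B{\left(l,k \right)} = 507$ ($B{\left(l,k \right)} = 23 + \left(-22\right)^{2} = 23 + 484 = 507$)
$\frac{1}{B{\left(2497,-439 \right)} + 4761744} = \frac{1}{507 + 4761744} = \frac{1}{4762251}$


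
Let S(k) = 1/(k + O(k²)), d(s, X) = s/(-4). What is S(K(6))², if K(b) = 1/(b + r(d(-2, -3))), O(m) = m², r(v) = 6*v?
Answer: 43046721/532900 ≈ 80.778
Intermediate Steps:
d(s, X) = -s/4 (d(s, X) = s*(-¼) = -s/4)
K(b) = 1/(3 + b) (K(b) = 1/(b + 6*(-¼*(-2))) = 1/(b + 6*(½)) = 1/(b + 3) = 1/(3 + b))
S(k) = 1/(k + k⁴) (S(k) = 1/(k + (k²)²) = 1/(k + k⁴))
S(K(6))² = (1/(1/(3 + 6) + (1/(3 + 6))⁴))² = (1/(1/9 + (1/9)⁴))² = (1/(⅑ + (⅑)⁴))² = (1/(⅑ + 1/6561))² = (1/(730/6561))² = (6561/730)² = 43046721/532900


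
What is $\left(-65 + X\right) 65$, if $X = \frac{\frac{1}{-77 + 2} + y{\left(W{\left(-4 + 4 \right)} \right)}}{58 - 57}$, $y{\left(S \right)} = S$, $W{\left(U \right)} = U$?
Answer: $- \frac{63388}{15} \approx -4225.9$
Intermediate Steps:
$X = - \frac{1}{75}$ ($X = \frac{\frac{1}{-77 + 2} + \left(-4 + 4\right)}{58 - 57} = \frac{\frac{1}{-75} + 0}{1} = \left(- \frac{1}{75} + 0\right) 1 = \left(- \frac{1}{75}\right) 1 = - \frac{1}{75} \approx -0.013333$)
$\left(-65 + X\right) 65 = \left(-65 - \frac{1}{75}\right) 65 = \left(- \frac{4876}{75}\right) 65 = - \frac{63388}{15}$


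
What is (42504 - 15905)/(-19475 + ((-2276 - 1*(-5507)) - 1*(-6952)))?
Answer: -26599/9292 ≈ -2.8626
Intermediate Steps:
(42504 - 15905)/(-19475 + ((-2276 - 1*(-5507)) - 1*(-6952))) = 26599/(-19475 + ((-2276 + 5507) + 6952)) = 26599/(-19475 + (3231 + 6952)) = 26599/(-19475 + 10183) = 26599/(-9292) = 26599*(-1/9292) = -26599/9292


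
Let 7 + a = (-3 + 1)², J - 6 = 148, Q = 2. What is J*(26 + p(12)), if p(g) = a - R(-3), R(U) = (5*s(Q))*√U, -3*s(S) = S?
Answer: 3542 + 1540*I*√3/3 ≈ 3542.0 + 889.12*I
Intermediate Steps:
s(S) = -S/3
J = 154 (J = 6 + 148 = 154)
R(U) = -10*√U/3 (R(U) = (5*(-⅓*2))*√U = (5*(-⅔))*√U = -10*√U/3)
a = -3 (a = -7 + (-3 + 1)² = -7 + (-2)² = -7 + 4 = -3)
p(g) = -3 + 10*I*√3/3 (p(g) = -3 - (-10)*√(-3)/3 = -3 - (-10)*I*√3/3 = -3 + 10*I*√3/3)
J*(26 + p(12)) = 154*(26 + (-3 + 10*I*√3/3)) = 154*(23 + 10*I*√3/3) = 3542 + 1540*I*√3/3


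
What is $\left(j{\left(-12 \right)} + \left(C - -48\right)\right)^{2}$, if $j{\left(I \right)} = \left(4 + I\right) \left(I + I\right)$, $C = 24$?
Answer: $69696$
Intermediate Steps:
$j{\left(I \right)} = 2 I \left(4 + I\right)$ ($j{\left(I \right)} = \left(4 + I\right) 2 I = 2 I \left(4 + I\right)$)
$\left(j{\left(-12 \right)} + \left(C - -48\right)\right)^{2} = \left(2 \left(-12\right) \left(4 - 12\right) + \left(24 - -48\right)\right)^{2} = \left(2 \left(-12\right) \left(-8\right) + \left(24 + 48\right)\right)^{2} = \left(192 + 72\right)^{2} = 264^{2} = 69696$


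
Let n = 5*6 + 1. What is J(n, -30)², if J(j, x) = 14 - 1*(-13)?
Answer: 729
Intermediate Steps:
n = 31 (n = 30 + 1 = 31)
J(j, x) = 27 (J(j, x) = 14 + 13 = 27)
J(n, -30)² = 27² = 729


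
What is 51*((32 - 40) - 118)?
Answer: -6426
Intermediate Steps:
51*((32 - 40) - 118) = 51*(-8 - 118) = 51*(-126) = -6426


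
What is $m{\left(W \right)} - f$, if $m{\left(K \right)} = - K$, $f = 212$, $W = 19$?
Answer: $-231$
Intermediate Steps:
$m{\left(W \right)} - f = \left(-1\right) 19 - 212 = -19 - 212 = -231$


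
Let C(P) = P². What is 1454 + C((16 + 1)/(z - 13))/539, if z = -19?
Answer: 802515233/551936 ≈ 1454.0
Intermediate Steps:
1454 + C((16 + 1)/(z - 13))/539 = 1454 + ((16 + 1)/(-19 - 13))²/539 = 1454 + (17/(-32))²*(1/539) = 1454 + (17*(-1/32))²*(1/539) = 1454 + (-17/32)²*(1/539) = 1454 + (289/1024)*(1/539) = 1454 + 289/551936 = 802515233/551936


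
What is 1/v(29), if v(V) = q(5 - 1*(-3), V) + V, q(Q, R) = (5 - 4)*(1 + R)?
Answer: 1/59 ≈ 0.016949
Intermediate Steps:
q(Q, R) = 1 + R (q(Q, R) = 1*(1 + R) = 1 + R)
v(V) = 1 + 2*V (v(V) = (1 + V) + V = 1 + 2*V)
1/v(29) = 1/(1 + 2*29) = 1/(1 + 58) = 1/59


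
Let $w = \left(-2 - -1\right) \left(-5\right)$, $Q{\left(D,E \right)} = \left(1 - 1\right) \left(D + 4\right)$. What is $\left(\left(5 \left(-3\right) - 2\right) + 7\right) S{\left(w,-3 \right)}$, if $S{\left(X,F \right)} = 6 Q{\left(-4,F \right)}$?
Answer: $0$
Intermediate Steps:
$Q{\left(D,E \right)} = 0$ ($Q{\left(D,E \right)} = 0 \left(4 + D\right) = 0$)
$w = 5$ ($w = \left(-2 + 1\right) \left(-5\right) = \left(-1\right) \left(-5\right) = 5$)
$S{\left(X,F \right)} = 0$ ($S{\left(X,F \right)} = 6 \cdot 0 = 0$)
$\left(\left(5 \left(-3\right) - 2\right) + 7\right) S{\left(w,-3 \right)} = \left(\left(5 \left(-3\right) - 2\right) + 7\right) 0 = \left(\left(-15 - 2\right) + 7\right) 0 = \left(-17 + 7\right) 0 = \left(-10\right) 0 = 0$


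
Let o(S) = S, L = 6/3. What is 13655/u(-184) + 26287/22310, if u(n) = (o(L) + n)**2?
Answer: 6058627/3809260 ≈ 1.5905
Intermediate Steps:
L = 2 (L = 6*(1/3) = 2)
u(n) = (2 + n)**2
13655/u(-184) + 26287/22310 = 13655/((2 - 184)**2) + 26287/22310 = 13655/((-182)**2) + 26287*(1/22310) = 13655/33124 + 271/230 = 6058627/3809260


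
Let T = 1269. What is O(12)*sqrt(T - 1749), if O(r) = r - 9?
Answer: 12*I*sqrt(30) ≈ 65.727*I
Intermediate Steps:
O(r) = -9 + r
O(12)*sqrt(T - 1749) = (-9 + 12)*sqrt(1269 - 1749) = 3*sqrt(-480) = 3*(4*I*sqrt(30)) = 12*I*sqrt(30)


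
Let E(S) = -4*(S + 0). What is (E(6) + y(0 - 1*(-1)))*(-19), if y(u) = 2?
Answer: 418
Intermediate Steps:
E(S) = -4*S
(E(6) + y(0 - 1*(-1)))*(-19) = (-4*6 + 2)*(-19) = (-24 + 2)*(-19) = -22*(-19) = 418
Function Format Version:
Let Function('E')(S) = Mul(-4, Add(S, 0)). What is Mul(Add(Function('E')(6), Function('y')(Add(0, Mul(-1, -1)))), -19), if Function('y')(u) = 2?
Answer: 418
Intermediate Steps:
Function('E')(S) = Mul(-4, S)
Mul(Add(Function('E')(6), Function('y')(Add(0, Mul(-1, -1)))), -19) = Mul(Add(Mul(-4, 6), 2), -19) = Mul(Add(-24, 2), -19) = Mul(-22, -19) = 418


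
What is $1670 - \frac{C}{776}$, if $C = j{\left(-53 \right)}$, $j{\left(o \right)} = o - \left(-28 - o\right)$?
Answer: $\frac{647999}{388} \approx 1670.1$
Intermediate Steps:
$j{\left(o \right)} = 28 + 2 o$ ($j{\left(o \right)} = o + \left(28 + o\right) = 28 + 2 o$)
$C = -78$ ($C = 28 + 2 \left(-53\right) = 28 - 106 = -78$)
$1670 - \frac{C}{776} = 1670 - - \frac{78}{776} = 1670 - \left(-78\right) \frac{1}{776} = 1670 - - \frac{39}{388} = 1670 + \frac{39}{388} = \frac{647999}{388}$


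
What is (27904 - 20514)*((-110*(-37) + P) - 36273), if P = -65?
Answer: -238460520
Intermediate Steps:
(27904 - 20514)*((-110*(-37) + P) - 36273) = (27904 - 20514)*((-110*(-37) - 65) - 36273) = 7390*((4070 - 65) - 36273) = 7390*(4005 - 36273) = 7390*(-32268) = -238460520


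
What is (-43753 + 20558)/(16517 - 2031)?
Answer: -23195/14486 ≈ -1.6012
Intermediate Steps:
(-43753 + 20558)/(16517 - 2031) = -23195/14486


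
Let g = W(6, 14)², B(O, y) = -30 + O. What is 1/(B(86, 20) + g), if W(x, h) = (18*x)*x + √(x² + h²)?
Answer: 1459/611707104 - √58/67967456 ≈ 2.2731e-6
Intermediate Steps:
W(x, h) = √(h² + x²) + 18*x² (W(x, h) = 18*x² + √(h² + x²) = √(h² + x²) + 18*x²)
g = (648 + 2*√58)² (g = (√(14² + 6²) + 18*6²)² = (√(196 + 36) + 18*36)² = (√232 + 648)² = (2*√58 + 648)² = (648 + 2*√58)² ≈ 4.3988e+5)
1/(B(86, 20) + g) = 1/((-30 + 86) + (420136 + 2592*√58)) = 1/(56 + (420136 + 2592*√58)) = 1/(420192 + 2592*√58)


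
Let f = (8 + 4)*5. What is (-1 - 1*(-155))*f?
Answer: 9240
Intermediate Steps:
f = 60 (f = 12*5 = 60)
(-1 - 1*(-155))*f = (-1 - 1*(-155))*60 = (-1 + 155)*60 = 154*60 = 9240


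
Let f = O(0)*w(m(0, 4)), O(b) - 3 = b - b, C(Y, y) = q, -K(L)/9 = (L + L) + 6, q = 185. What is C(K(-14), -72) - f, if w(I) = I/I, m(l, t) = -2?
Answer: 182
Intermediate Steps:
K(L) = -54 - 18*L (K(L) = -9*((L + L) + 6) = -9*(2*L + 6) = -9*(6 + 2*L) = -54 - 18*L)
C(Y, y) = 185
w(I) = 1
O(b) = 3 (O(b) = 3 + (b - b) = 3 + 0 = 3)
f = 3 (f = 3*1 = 3)
C(K(-14), -72) - f = 185 - 1*3 = 185 - 3 = 182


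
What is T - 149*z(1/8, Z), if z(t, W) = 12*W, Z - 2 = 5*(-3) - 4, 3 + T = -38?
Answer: 30355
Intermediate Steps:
T = -41 (T = -3 - 38 = -41)
Z = -17 (Z = 2 + (5*(-3) - 4) = 2 + (-15 - 4) = 2 - 19 = -17)
T - 149*z(1/8, Z) = -41 - 1788*(-17) = -41 - 149*(-204) = -41 + 30396 = 30355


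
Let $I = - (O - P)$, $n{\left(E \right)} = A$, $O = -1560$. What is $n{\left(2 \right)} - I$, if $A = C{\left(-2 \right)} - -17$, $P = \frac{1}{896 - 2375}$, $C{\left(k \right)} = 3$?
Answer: $- \frac{2277659}{1479} \approx -1540.0$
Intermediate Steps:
$P = - \frac{1}{1479}$ ($P = \frac{1}{-1479} = - \frac{1}{1479} \approx -0.00067613$)
$A = 20$ ($A = 3 - -17 = 3 + 17 = 20$)
$n{\left(E \right)} = 20$
$I = \frac{2307239}{1479}$ ($I = - (-1560 - - \frac{1}{1479}) = - (-1560 + \frac{1}{1479}) = \left(-1\right) \left(- \frac{2307239}{1479}\right) = \frac{2307239}{1479} \approx 1560.0$)
$n{\left(2 \right)} - I = 20 - \frac{2307239}{1479} = - \frac{2277659}{1479}$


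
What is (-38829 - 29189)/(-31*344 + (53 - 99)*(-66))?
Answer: 34009/3814 ≈ 8.9169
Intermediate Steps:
(-38829 - 29189)/(-31*344 + (53 - 99)*(-66)) = -68018/(-10664 - 46*(-66)) = -68018/(-10664 + 3036) = -68018/(-7628) = -68018*(-1/7628) = 34009/3814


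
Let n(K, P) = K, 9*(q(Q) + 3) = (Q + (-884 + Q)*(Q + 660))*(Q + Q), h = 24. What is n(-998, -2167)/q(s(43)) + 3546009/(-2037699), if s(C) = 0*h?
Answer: 224776175/679233 ≈ 330.93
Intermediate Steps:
s(C) = 0 (s(C) = 0*24 = 0)
q(Q) = -3 + 2*Q*(Q + (-884 + Q)*(660 + Q))/9 (q(Q) = -3 + ((Q + (-884 + Q)*(Q + 660))*(Q + Q))/9 = -3 + ((Q + (-884 + Q)*(660 + Q))*(2*Q))/9 = -3 + (2*Q*(Q + (-884 + Q)*(660 + Q)))/9 = -3 + 2*Q*(Q + (-884 + Q)*(660 + Q))/9)
n(-998, -2167)/q(s(43)) + 3546009/(-2037699) = -998/(-3 - 388960/3*0 - 446/9*0² + (2/9)*0³) + 3546009/(-2037699) = -998/(-3 + 0 - 446/9*0 + (2/9)*0) + 3546009*(-1/2037699) = -998/(-3 + 0 + 0 + 0) - 394001/226411 = -998/(-3) - 394001/226411 = -998*(-⅓) - 394001/226411 = 998/3 - 394001/226411 = 224776175/679233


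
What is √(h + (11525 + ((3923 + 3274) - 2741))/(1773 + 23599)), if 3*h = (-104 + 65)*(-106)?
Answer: √221869240771/12686 ≈ 37.130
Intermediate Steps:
h = 1378 (h = ((-104 + 65)*(-106))/3 = (-39*(-106))/3 = (⅓)*4134 = 1378)
√(h + (11525 + ((3923 + 3274) - 2741))/(1773 + 23599)) = √(1378 + (11525 + ((3923 + 3274) - 2741))/(1773 + 23599)) = √(1378 + (11525 + (7197 - 2741))/25372) = √(1378 + (11525 + 4456)*(1/25372)) = √(1378 + 15981*(1/25372)) = √(1378 + 15981/25372) = √(34978597/25372) = √221869240771/12686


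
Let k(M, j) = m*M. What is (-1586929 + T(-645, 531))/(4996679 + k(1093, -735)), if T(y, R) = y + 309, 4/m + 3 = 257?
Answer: -201582655/634580419 ≈ -0.31766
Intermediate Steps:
m = 2/127 (m = 4/(-3 + 257) = 4/254 = 4*(1/254) = 2/127 ≈ 0.015748)
T(y, R) = 309 + y
k(M, j) = 2*M/127
(-1586929 + T(-645, 531))/(4996679 + k(1093, -735)) = (-1586929 + (309 - 645))/(4996679 + (2/127)*1093) = (-1586929 - 336)/(4996679 + 2186/127) = -1587265/634580419/127 = -1587265*127/634580419 = -201582655/634580419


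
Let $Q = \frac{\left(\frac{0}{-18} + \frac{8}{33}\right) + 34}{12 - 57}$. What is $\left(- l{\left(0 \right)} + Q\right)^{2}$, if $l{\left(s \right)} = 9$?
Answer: $\frac{8404201}{88209} \approx 95.276$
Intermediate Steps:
$Q = - \frac{226}{297}$ ($Q = \frac{\left(0 \left(- \frac{1}{18}\right) + 8 \cdot \frac{1}{33}\right) + 34}{-45} = \left(\left(0 + \frac{8}{33}\right) + 34\right) \left(- \frac{1}{45}\right) = \left(\frac{8}{33} + 34\right) \left(- \frac{1}{45}\right) = \frac{1130}{33} \left(- \frac{1}{45}\right) = - \frac{226}{297} \approx -0.76094$)
$\left(- l{\left(0 \right)} + Q\right)^{2} = \left(\left(-1\right) 9 - \frac{226}{297}\right)^{2} = \left(-9 - \frac{226}{297}\right)^{2} = \left(- \frac{2899}{297}\right)^{2} = \frac{8404201}{88209}$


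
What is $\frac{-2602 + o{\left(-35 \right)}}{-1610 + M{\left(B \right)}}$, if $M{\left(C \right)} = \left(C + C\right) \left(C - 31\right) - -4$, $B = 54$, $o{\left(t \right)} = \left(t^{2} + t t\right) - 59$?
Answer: $- \frac{211}{878} \approx -0.24032$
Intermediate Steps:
$o{\left(t \right)} = -59 + 2 t^{2}$ ($o{\left(t \right)} = \left(t^{2} + t^{2}\right) - 59 = 2 t^{2} - 59 = -59 + 2 t^{2}$)
$M{\left(C \right)} = 4 + 2 C \left(-31 + C\right)$ ($M{\left(C \right)} = 2 C \left(-31 + C\right) + 4 = 4 + 2 C \left(-31 + C\right)$)
$\frac{-2602 + o{\left(-35 \right)}}{-1610 + M{\left(B \right)}} = \frac{-2602 - \left(59 - 2 \left(-35\right)^{2}\right)}{-1610 + \left(4 - 3348 + 2 \cdot 54^{2}\right)} = \frac{-2602 + \left(-59 + 2 \cdot 1225\right)}{-1610 + \left(4 - 3348 + 2 \cdot 2916\right)} = \frac{-2602 + \left(-59 + 2450\right)}{-1610 + \left(4 - 3348 + 5832\right)} = \frac{-2602 + 2391}{-1610 + 2488} = - \frac{211}{878}$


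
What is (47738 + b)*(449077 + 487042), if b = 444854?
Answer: 461124730448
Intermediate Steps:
(47738 + b)*(449077 + 487042) = (47738 + 444854)*(449077 + 487042) = 492592*936119 = 461124730448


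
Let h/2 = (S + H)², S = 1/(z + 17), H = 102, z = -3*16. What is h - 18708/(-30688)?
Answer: 153320530421/7372792 ≈ 20795.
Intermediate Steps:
z = -48
S = -1/31 (S = 1/(-48 + 17) = 1/(-31) = -1/31 ≈ -0.032258)
h = 19983842/961 (h = 2*(-1/31 + 102)² = 2*(3161/31)² = 2*(9991921/961) = 19983842/961 ≈ 20795.)
h - 18708/(-30688) = 19983842/961 - 18708/(-30688) = 19983842/961 - 18708*(-1)/30688 = 19983842/961 - 1*(-4677/7672) = 19983842/961 + 4677/7672 = 153320530421/7372792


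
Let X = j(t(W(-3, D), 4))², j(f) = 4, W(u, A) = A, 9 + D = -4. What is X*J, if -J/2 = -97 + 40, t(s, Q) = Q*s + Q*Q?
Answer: 1824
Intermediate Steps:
D = -13 (D = -9 - 4 = -13)
t(s, Q) = Q² + Q*s (t(s, Q) = Q*s + Q² = Q² + Q*s)
J = 114 (J = -2*(-97 + 40) = -2*(-57) = 114)
X = 16 (X = 4² = 16)
X*J = 16*114 = 1824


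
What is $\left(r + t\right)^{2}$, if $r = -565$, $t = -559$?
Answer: $1263376$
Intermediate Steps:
$\left(r + t\right)^{2} = \left(-565 - 559\right)^{2} = \left(-1124\right)^{2} = 1263376$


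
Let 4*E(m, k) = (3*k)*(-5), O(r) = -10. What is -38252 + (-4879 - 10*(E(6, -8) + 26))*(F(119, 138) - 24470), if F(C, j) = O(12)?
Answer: 133108468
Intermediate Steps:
E(m, k) = -15*k/4 (E(m, k) = ((3*k)*(-5))/4 = (-15*k)/4 = -15*k/4)
F(C, j) = -10
-38252 + (-4879 - 10*(E(6, -8) + 26))*(F(119, 138) - 24470) = -38252 + (-4879 - 10*(-15/4*(-8) + 26))*(-10 - 24470) = -38252 + (-4879 - 10*(30 + 26))*(-24480) = -38252 + (-4879 - 10*56)*(-24480) = -38252 + (-4879 - 560)*(-24480) = -38252 - 5439*(-24480) = -38252 + 133146720 = 133108468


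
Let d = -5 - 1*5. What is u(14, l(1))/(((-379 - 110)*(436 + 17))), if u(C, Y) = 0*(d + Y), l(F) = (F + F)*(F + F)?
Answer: 0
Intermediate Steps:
d = -10 (d = -5 - 5 = -10)
l(F) = 4*F² (l(F) = (2*F)*(2*F) = 4*F²)
u(C, Y) = 0 (u(C, Y) = 0*(-10 + Y) = 0)
u(14, l(1))/(((-379 - 110)*(436 + 17))) = 0/(((-379 - 110)*(436 + 17))) = 0/((-489*453)) = 0/(-221517) = 0*(-1/221517) = 0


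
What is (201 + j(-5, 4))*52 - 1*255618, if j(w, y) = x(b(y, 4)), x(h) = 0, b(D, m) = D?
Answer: -245166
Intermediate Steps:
j(w, y) = 0
(201 + j(-5, 4))*52 - 1*255618 = (201 + 0)*52 - 1*255618 = 201*52 - 255618 = 10452 - 255618 = -245166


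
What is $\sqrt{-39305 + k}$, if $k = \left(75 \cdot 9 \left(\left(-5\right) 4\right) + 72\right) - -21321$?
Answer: $2 i \sqrt{7853} \approx 177.23 i$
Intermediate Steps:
$k = 7893$ ($k = \left(75 \cdot 9 \left(-20\right) + 72\right) + 21321 = \left(75 \left(-180\right) + 72\right) + 21321 = \left(-13500 + 72\right) + 21321 = -13428 + 21321 = 7893$)
$\sqrt{-39305 + k} = \sqrt{-39305 + 7893} = \sqrt{-31412} = 2 i \sqrt{7853}$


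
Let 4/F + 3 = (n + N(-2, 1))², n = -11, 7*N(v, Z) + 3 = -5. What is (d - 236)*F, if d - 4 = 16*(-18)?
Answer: -50960/3539 ≈ -14.400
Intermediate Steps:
d = -284 (d = 4 + 16*(-18) = 4 - 288 = -284)
N(v, Z) = -8/7 (N(v, Z) = -3/7 + (⅐)*(-5) = -3/7 - 5/7 = -8/7)
F = 98/3539 (F = 4/(-3 + (-11 - 8/7)²) = 4/(-3 + (-85/7)²) = 4/(-3 + 7225/49) = 4/(7078/49) = 4*(49/7078) = 98/3539 ≈ 0.027691)
(d - 236)*F = (-284 - 236)*(98/3539) = -520*98/3539 = -50960/3539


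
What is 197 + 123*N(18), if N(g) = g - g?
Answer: 197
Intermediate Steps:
N(g) = 0
197 + 123*N(18) = 197 + 123*0 = 197 + 0 = 197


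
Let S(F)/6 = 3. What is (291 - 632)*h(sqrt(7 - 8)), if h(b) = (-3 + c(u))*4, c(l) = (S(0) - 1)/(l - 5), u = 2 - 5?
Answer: 13981/2 ≈ 6990.5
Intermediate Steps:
S(F) = 18 (S(F) = 6*3 = 18)
u = -3
c(l) = 17/(-5 + l) (c(l) = (18 - 1)/(l - 5) = 17/(-5 + l))
h(b) = -41/2 (h(b) = (-3 + 17/(-5 - 3))*4 = (-3 + 17/(-8))*4 = (-3 + 17*(-1/8))*4 = (-3 - 17/8)*4 = -41/8*4 = -41/2)
(291 - 632)*h(sqrt(7 - 8)) = (291 - 632)*(-41/2) = -341*(-41/2) = 13981/2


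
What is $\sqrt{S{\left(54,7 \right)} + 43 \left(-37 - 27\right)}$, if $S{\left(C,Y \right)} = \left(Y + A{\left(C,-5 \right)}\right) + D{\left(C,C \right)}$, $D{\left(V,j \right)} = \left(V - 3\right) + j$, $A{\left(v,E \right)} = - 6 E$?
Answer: $3 i \sqrt{290} \approx 51.088 i$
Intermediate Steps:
$D{\left(V,j \right)} = -3 + V + j$ ($D{\left(V,j \right)} = \left(-3 + V\right) + j = -3 + V + j$)
$S{\left(C,Y \right)} = 27 + Y + 2 C$ ($S{\left(C,Y \right)} = \left(Y - -30\right) + \left(-3 + C + C\right) = \left(Y + 30\right) + \left(-3 + 2 C\right) = \left(30 + Y\right) + \left(-3 + 2 C\right) = 27 + Y + 2 C$)
$\sqrt{S{\left(54,7 \right)} + 43 \left(-37 - 27\right)} = \sqrt{\left(27 + 7 + 2 \cdot 54\right) + 43 \left(-37 - 27\right)} = \sqrt{\left(27 + 7 + 108\right) + 43 \left(-64\right)} = \sqrt{142 - 2752} = \sqrt{-2610} = 3 i \sqrt{290}$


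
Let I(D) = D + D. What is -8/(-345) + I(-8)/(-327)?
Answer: 904/12535 ≈ 0.072118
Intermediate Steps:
I(D) = 2*D
-8/(-345) + I(-8)/(-327) = -8/(-345) + (2*(-8))/(-327) = -8*(-1/345) - 16*(-1/327) = 8/345 + 16/327 = 904/12535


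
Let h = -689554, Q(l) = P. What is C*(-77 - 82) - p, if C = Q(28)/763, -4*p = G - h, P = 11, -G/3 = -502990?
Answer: 419366704/763 ≈ 5.4963e+5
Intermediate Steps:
G = 1508970 (G = -3*(-502990) = 1508970)
Q(l) = 11
p = -549631 (p = -(1508970 - 1*(-689554))/4 = -(1508970 + 689554)/4 = -¼*2198524 = -549631)
C = 11/763 ≈ 0.014417
C*(-77 - 82) - p = 11*(-77 - 82)/763 - 1*(-549631) = (11/763)*(-159) + 549631 = -1749/763 + 549631 = 419366704/763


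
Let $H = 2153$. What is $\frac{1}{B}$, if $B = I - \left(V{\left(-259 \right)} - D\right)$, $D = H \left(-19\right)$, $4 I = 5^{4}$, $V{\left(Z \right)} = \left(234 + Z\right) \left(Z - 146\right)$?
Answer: $- \frac{4}{203503} \approx -1.9656 \cdot 10^{-5}$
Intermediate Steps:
$V{\left(Z \right)} = \left(-146 + Z\right) \left(234 + Z\right)$ ($V{\left(Z \right)} = \left(234 + Z\right) \left(-146 + Z\right) = \left(-146 + Z\right) \left(234 + Z\right)$)
$I = \frac{625}{4}$ ($I = \frac{5^{4}}{4} = \frac{1}{4} \cdot 625 = \frac{625}{4} \approx 156.25$)
$D = -40907$ ($D = 2153 \left(-19\right) = -40907$)
$B = - \frac{203503}{4}$ ($B = \frac{625}{4} - \left(\left(-34164 + \left(-259\right)^{2} + 88 \left(-259\right)\right) - -40907\right) = \frac{625}{4} - \left(\left(-34164 + 67081 - 22792\right) + 40907\right) = \frac{625}{4} - \left(10125 + 40907\right) = \frac{625}{4} - 51032 = - \frac{203503}{4} \approx -50876.0$)
$\frac{1}{B} = \frac{1}{- \frac{203503}{4}} = - \frac{4}{203503}$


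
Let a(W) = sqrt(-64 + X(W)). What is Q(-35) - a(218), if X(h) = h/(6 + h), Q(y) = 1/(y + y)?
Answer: -1/70 - I*sqrt(49413)/28 ≈ -0.014286 - 7.9389*I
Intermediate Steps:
Q(y) = 1/(2*y)
X(h) = h/(6 + h)
a(W) = sqrt(-64 + W/(6 + W))
Q(-35) - a(218) = (1/2)/(-35) - sqrt(-64 + 218/(6 + 218)) = (1/2)*(-1/35) - sqrt(-64 + 218/224) = -1/70 - sqrt(-64 + 218*(1/224)) = -1/70 - sqrt(-64 + 109/112) = -1/70 - sqrt(-7059/112) = -1/70 - I*sqrt(49413)/28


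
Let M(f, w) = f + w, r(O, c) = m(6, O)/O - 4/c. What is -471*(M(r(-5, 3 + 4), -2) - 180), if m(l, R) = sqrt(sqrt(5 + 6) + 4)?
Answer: 601938/7 + 471*sqrt(4 + sqrt(11))/5 ≈ 86246.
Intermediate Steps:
m(l, R) = sqrt(4 + sqrt(11)) (m(l, R) = sqrt(sqrt(11) + 4) = sqrt(4 + sqrt(11)))
r(O, c) = -4/c + sqrt(4 + sqrt(11))/O (r(O, c) = sqrt(4 + sqrt(11))/O - 4/c = -4/c + sqrt(4 + sqrt(11))/O)
-471*(M(r(-5, 3 + 4), -2) - 180) = -471*(((-4/(3 + 4) + sqrt(4 + sqrt(11))/(-5)) - 2) - 180) = -471*(((-4/7 - sqrt(4 + sqrt(11))/5) - 2) - 180) = -471*((-18/7 - sqrt(4 + sqrt(11))/5) - 180) = -471*(-1278/7 - sqrt(4 + sqrt(11))/5) = 601938/7 + 471*sqrt(4 + sqrt(11))/5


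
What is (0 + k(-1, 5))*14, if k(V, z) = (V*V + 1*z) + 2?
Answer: 112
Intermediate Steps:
k(V, z) = 2 + z + V**2 (k(V, z) = (V**2 + z) + 2 = (z + V**2) + 2 = 2 + z + V**2)
(0 + k(-1, 5))*14 = (0 + (2 + 5 + (-1)**2))*14 = (0 + (2 + 5 + 1))*14 = (0 + 8)*14 = 8*14 = 112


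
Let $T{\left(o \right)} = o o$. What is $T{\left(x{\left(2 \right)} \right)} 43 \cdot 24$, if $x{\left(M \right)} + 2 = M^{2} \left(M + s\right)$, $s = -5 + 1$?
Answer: $103200$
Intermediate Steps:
$s = -4$
$x{\left(M \right)} = -2 + M^{2} \left(-4 + M\right)$ ($x{\left(M \right)} = -2 + M^{2} \left(M - 4\right) = -2 + M^{2} \left(-4 + M\right)$)
$T{\left(o \right)} = o^{2}$
$T{\left(x{\left(2 \right)} \right)} 43 \cdot 24 = \left(-2 + 2^{3} - 4 \cdot 2^{2}\right)^{2} \cdot 43 \cdot 24 = \left(-2 + 8 - 16\right)^{2} \cdot 43 \cdot 24 = \left(-10\right)^{2} \cdot 43 \cdot 24 = 100 \cdot 43 \cdot 24 = 4300 \cdot 24 = 103200$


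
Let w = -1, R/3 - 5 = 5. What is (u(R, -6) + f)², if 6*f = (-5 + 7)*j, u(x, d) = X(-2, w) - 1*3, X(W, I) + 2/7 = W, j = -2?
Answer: 15625/441 ≈ 35.431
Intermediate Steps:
R = 30 (R = 15 + 3*5 = 15 + 15 = 30)
X(W, I) = -2/7 + W
u(x, d) = -37/7 (u(x, d) = (-2/7 - 2) - 1*3 = -16/7 - 3 = -37/7)
f = -⅔ (f = ((-5 + 7)*(-2))/6 = (2*(-2))/6 = (⅙)*(-4) = -⅔ ≈ -0.66667)
(u(R, -6) + f)² = (-37/7 - ⅔)² = (-125/21)² = 15625/441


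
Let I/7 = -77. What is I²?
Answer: 290521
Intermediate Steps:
I = -539 (I = 7*(-77) = -539)
I² = (-539)² = 290521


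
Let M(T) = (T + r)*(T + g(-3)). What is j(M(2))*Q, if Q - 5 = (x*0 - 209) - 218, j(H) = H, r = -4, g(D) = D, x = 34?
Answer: -844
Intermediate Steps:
M(T) = (-4 + T)*(-3 + T) (M(T) = (T - 4)*(T - 3) = (-4 + T)*(-3 + T))
Q = -422 (Q = 5 + ((34*0 - 209) - 218) = 5 + ((0 - 209) - 218) = 5 + (-209 - 218) = 5 - 427 = -422)
j(M(2))*Q = (12 + 2**2 - 7*2)*(-422) = (12 + 4 - 14)*(-422) = 2*(-422) = -844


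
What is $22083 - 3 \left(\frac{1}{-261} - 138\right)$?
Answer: $\frac{1957240}{87} \approx 22497.0$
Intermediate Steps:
$22083 - 3 \left(\frac{1}{-261} - 138\right) = 22083 - 3 \left(- \frac{1}{261} - 138\right) = 22083 - - \frac{36019}{87} = 22083 + \frac{36019}{87} = \frac{1957240}{87}$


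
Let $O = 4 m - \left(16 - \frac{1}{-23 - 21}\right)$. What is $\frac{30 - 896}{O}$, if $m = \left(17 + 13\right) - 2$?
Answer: $- \frac{38104}{4223} \approx -9.023$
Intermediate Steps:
$m = 28$ ($m = 30 - 2 = 28$)
$O = \frac{4223}{44}$ ($O = 4 \cdot 28 - \left(16 - \frac{1}{-23 - 21}\right) = 112 - \left(16 - \frac{1}{-44}\right) = 112 - \frac{705}{44} = \frac{4223}{44} \approx 95.977$)
$\frac{30 - 896}{O} = \frac{30 - 896}{\frac{4223}{44}} = \left(30 - 896\right) \frac{44}{4223} = \left(-866\right) \frac{44}{4223} = - \frac{38104}{4223}$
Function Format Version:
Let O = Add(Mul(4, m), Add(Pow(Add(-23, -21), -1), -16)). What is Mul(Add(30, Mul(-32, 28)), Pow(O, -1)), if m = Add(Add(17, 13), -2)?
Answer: Rational(-38104, 4223) ≈ -9.0230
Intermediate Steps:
m = 28 (m = Add(30, -2) = 28)
O = Rational(4223, 44) (O = Add(Mul(4, 28), Add(Pow(Add(-23, -21), -1), -16)) = Add(112, Add(Pow(-44, -1), -16)) = Add(112, Add(Rational(-1, 44), -16)) = Add(112, Rational(-705, 44)) = Rational(4223, 44) ≈ 95.977)
Mul(Add(30, Mul(-32, 28)), Pow(O, -1)) = Mul(Add(30, Mul(-32, 28)), Pow(Rational(4223, 44), -1)) = Mul(Add(30, -896), Rational(44, 4223)) = Mul(-866, Rational(44, 4223)) = Rational(-38104, 4223)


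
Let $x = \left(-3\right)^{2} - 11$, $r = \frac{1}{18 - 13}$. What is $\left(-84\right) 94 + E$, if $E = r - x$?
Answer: $- \frac{39469}{5} \approx -7893.8$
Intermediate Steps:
$r = \frac{1}{5} \approx 0.2$
$x = -2$ ($x = 9 - 11 = -2$)
$E = \frac{11}{5}$ ($E = \frac{1}{5} - -2 = \frac{1}{5} + 2 = \frac{11}{5} \approx 2.2$)
$\left(-84\right) 94 + E = \left(-84\right) 94 + \frac{11}{5} = -7896 + \frac{11}{5} = - \frac{39469}{5}$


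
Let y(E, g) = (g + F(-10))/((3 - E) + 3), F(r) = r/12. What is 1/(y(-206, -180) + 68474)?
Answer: 1272/87097843 ≈ 1.4604e-5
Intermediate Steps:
F(r) = r/12 (F(r) = r*(1/12) = r/12)
y(E, g) = (-⅚ + g)/(6 - E) (y(E, g) = (g + (1/12)*(-10))/((3 - E) + 3) = (g - ⅚)/(6 - E) = (-⅚ + g)/(6 - E))
1/(y(-206, -180) + 68474) = 1/((⅚ - 1*(-180))/(-6 - 206) + 68474) = 1/((⅚ + 180)/(-212) + 68474) = 1/(-1/212*1085/6 + 68474) = 1/(-1085/1272 + 68474) = 1/(87097843/1272) = 1272/87097843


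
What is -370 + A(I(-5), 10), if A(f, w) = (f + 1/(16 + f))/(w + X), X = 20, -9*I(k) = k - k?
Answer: -177599/480 ≈ -370.00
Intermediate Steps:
I(k) = 0 (I(k) = -(k - k)/9 = -⅑*0 = 0)
A(f, w) = (f + 1/(16 + f))/(20 + w) (A(f, w) = (f + 1/(16 + f))/(w + 20) = (f + 1/(16 + f))/(20 + w))
-370 + A(I(-5), 10) = -370 + (1 + 0² + 16*0)/(320 + 16*10 + 20*0 + 0*10) = -370 + (1 + 0 + 0)/(320 + 160 + 0 + 0) = -370 + 1/480 = -177599/480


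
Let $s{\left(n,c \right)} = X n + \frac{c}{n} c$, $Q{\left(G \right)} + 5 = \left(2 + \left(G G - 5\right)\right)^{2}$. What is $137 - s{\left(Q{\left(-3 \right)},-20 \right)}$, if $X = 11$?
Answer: $- \frac{6724}{31} \approx -216.9$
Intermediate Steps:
$Q{\left(G \right)} = -5 + \left(-3 + G^{2}\right)^{2}$ ($Q{\left(G \right)} = -5 + \left(2 + \left(G G - 5\right)\right)^{2} = -5 + \left(2 + \left(G^{2} - 5\right)\right)^{2} = -5 + \left(2 + \left(-5 + G^{2}\right)\right)^{2} = -5 + \left(-3 + G^{2}\right)^{2}$)
$s{\left(n,c \right)} = 11 n + \frac{c^{2}}{n}$ ($s{\left(n,c \right)} = 11 n + \frac{c}{n} c = 11 n + \frac{c^{2}}{n}$)
$137 - s{\left(Q{\left(-3 \right)},-20 \right)} = 137 - \left(11 \left(-5 + \left(-3 + \left(-3\right)^{2}\right)^{2}\right) + \frac{\left(-20\right)^{2}}{-5 + \left(-3 + \left(-3\right)^{2}\right)^{2}}\right) = 137 - \left(11 \left(-5 + \left(-3 + 9\right)^{2}\right) + \frac{400}{-5 + \left(-3 + 9\right)^{2}}\right) = 137 - \left(11 \left(-5 + 6^{2}\right) + \frac{400}{-5 + 6^{2}}\right) = 137 - \left(11 \left(-5 + 36\right) + \frac{400}{-5 + 36}\right) = 137 - \left(11 \cdot 31 + \frac{400}{31}\right) = 137 - \left(341 + 400 \cdot \frac{1}{31}\right) = 137 - \left(341 + \frac{400}{31}\right) = 137 - \frac{10971}{31} = - \frac{6724}{31}$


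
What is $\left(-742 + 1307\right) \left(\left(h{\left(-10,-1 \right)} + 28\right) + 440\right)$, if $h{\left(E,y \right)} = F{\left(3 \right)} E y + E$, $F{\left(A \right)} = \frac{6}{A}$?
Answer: $270070$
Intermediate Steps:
$h{\left(E,y \right)} = E + 2 E y$ ($h{\left(E,y \right)} = \frac{6}{3} E y + E = 6 \cdot \frac{1}{3} E y + E = 2 E y + E = E + 2 E y$)
$\left(-742 + 1307\right) \left(\left(h{\left(-10,-1 \right)} + 28\right) + 440\right) = \left(-742 + 1307\right) \left(\left(- 10 \left(1 + 2 \left(-1\right)\right) + 28\right) + 440\right) = 565 \left(\left(- 10 \left(1 - 2\right) + 28\right) + 440\right) = 565 \left(\left(\left(-10\right) \left(-1\right) + 28\right) + 440\right) = 565 \left(\left(10 + 28\right) + 440\right) = 565 \left(38 + 440\right) = 565 \cdot 478 = 270070$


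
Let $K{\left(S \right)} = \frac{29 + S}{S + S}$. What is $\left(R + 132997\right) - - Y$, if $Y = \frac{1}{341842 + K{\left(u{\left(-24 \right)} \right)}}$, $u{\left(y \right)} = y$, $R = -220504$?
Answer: $- \frac{1435850821329}{16408411} \approx -87507.0$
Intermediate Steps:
$K{\left(S \right)} = \frac{29 + S}{2 S}$
$Y = \frac{48}{16408411}$ ($Y = \frac{1}{341842 + \frac{29 - 24}{2 \left(-24\right)}} = \frac{1}{341842 + \frac{1}{2} \left(- \frac{1}{24}\right) 5} = \frac{1}{341842 - \frac{5}{48}} = \frac{1}{\frac{16408411}{48}} = \frac{48}{16408411} \approx 2.9253 \cdot 10^{-6}$)
$\left(R + 132997\right) - - Y = \left(-220504 + 132997\right) - \left(-1\right) \frac{48}{16408411} = -87507 - - \frac{48}{16408411} = -87507 + \frac{48}{16408411} = - \frac{1435850821329}{16408411}$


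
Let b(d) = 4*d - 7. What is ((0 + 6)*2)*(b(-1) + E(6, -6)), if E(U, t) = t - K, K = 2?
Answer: -228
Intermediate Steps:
b(d) = -7 + 4*d
E(U, t) = -2 + t (E(U, t) = t - 1*2 = t - 2 = -2 + t)
((0 + 6)*2)*(b(-1) + E(6, -6)) = ((0 + 6)*2)*((-7 + 4*(-1)) + (-2 - 6)) = (6*2)*((-7 - 4) - 8) = 12*(-11 - 8) = 12*(-19) = -228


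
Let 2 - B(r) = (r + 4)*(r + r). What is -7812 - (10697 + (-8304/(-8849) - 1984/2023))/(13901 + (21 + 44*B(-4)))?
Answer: -391888832820427/50160078654 ≈ -7812.8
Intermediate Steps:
B(r) = 2 - 2*r*(4 + r) (B(r) = 2 - (r + 4)*(r + r) = 2 - (4 + r)*2*r = 2 - 2*r*(4 + r))
-7812 - (10697 + (-8304/(-8849) - 1984/2023))/(13901 + (21 + 44*B(-4))) = -7812 - (10697 + (-8304/(-8849) - 1984/2023))/(13901 + (21 + 44*(2 - 8*(-4) - 2*(-4)²))) = -7812 - (10697 + (-8304*(-1/8849) - 1984*1/2023))/(13901 + (21 + 44*(2 + 32 - 2*16))) = -7812 - (10697 + (8304/8849 - 1984/2023))/(13901 + (21 + 44*(2 + 32 - 32))) = -7812 - (10697 - 757424/17901527)/(13901 + (21 + 44*2)) = -7812 - 191491876895/(17901527*(13901 + (21 + 88))) = -7812 - 191491876895/(17901527*(13901 + 109)) = -7812 - 191491876895/(17901527*14010) = -7812 - 1*38298375379/50160078654 = -7812 - 38298375379/50160078654 = -391888832820427/50160078654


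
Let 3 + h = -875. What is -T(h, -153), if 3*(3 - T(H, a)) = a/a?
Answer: -8/3 ≈ -2.6667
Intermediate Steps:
h = -878 (h = -3 - 875 = -878)
T(H, a) = 8/3 (T(H, a) = 3 - a/(3*a) = 3 - ⅓*1 = 3 - ⅓ = 8/3)
-T(h, -153) = -1*8/3 = -8/3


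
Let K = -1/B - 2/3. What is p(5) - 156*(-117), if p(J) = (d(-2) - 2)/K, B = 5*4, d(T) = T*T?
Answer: 784716/43 ≈ 18249.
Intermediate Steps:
d(T) = T²
B = 20
K = -43/60 (K = -1/20 - 2/3 = -1*1/20 - 2*⅓ = -1/20 - ⅔ = -43/60 ≈ -0.71667)
p(J) = -120/43 (p(J) = ((-2)² - 2)/(-43/60) = (4 - 2)*(-60/43) = 2*(-60/43) = -120/43)
p(5) - 156*(-117) = -120/43 - 156*(-117) = -120/43 + 18252 = 784716/43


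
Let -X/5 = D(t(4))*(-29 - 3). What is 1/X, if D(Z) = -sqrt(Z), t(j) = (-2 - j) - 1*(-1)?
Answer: I*sqrt(5)/800 ≈ 0.0027951*I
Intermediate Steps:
t(j) = -1 - j (t(j) = (-2 - j) + 1 = -1 - j)
X = -160*I*sqrt(5) (X = -5*(-sqrt(-1 - 1*4))*(-29 - 3) = -5*(-sqrt(-1 - 4))*(-32) = -5*(-sqrt(-5))*(-32) = -5*(-I*sqrt(5))*(-32) = -160*I*sqrt(5) ≈ -357.77*I)
1/X = 1/(-160*I*sqrt(5)) = I*sqrt(5)/800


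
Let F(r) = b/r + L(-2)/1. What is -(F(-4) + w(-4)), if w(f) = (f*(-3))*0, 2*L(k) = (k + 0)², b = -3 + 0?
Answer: -11/4 ≈ -2.7500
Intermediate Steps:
b = -3
L(k) = k²/2 (L(k) = (k + 0)²/2 = k²/2)
F(r) = 2 - 3/r (F(r) = -3/r + ((½)*(-2)²)/1 = -3/r + ((½)*4)*1 = -3/r + 2*1 = -3/r + 2 = 2 - 3/r)
w(f) = 0 (w(f) = -3*f*0 = 0)
-(F(-4) + w(-4)) = -((2 - 3/(-4)) + 0) = -((2 - 3*(-¼)) + 0) = -((2 + ¾) + 0) = -(11/4 + 0) = -1*11/4 = -11/4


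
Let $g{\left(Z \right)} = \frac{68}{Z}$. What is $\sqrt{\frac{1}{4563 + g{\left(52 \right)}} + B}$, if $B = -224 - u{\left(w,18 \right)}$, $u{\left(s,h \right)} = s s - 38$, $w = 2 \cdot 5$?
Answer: $\frac{i \sqrt{251734211222}}{29668} \approx 16.912 i$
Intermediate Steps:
$w = 10$
$u{\left(s,h \right)} = -38 + s^{2}$ ($u{\left(s,h \right)} = s^{2} - 38 = -38 + s^{2}$)
$B = -286$ ($B = -224 - \left(-38 + 10^{2}\right) = -224 - \left(-38 + 100\right) = -224 - 62 = -286$)
$\sqrt{\frac{1}{4563 + g{\left(52 \right)}} + B} = \sqrt{\frac{1}{4563 + \frac{68}{52}} - 286} = \sqrt{\frac{1}{4563 + 68 \cdot \frac{1}{52}} - 286} = \sqrt{\frac{1}{4563 + \frac{17}{13}} - 286} = \sqrt{\frac{1}{\frac{59336}{13}} - 286} = \sqrt{\frac{13}{59336} - 286} = \sqrt{- \frac{16970083}{59336}} = \frac{i \sqrt{251734211222}}{29668}$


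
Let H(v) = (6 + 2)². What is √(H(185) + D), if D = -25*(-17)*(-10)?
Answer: I*√4186 ≈ 64.699*I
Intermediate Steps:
D = -4250 (D = 425*(-10) = -4250)
H(v) = 64 (H(v) = 8² = 64)
√(H(185) + D) = √(64 - 4250) = √(-4186) = I*√4186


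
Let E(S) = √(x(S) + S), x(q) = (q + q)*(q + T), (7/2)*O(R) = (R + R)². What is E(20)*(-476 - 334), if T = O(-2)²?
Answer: -1620*√20285/7 ≈ -32961.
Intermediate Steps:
O(R) = 8*R²/7 (O(R) = 2*(R + R)²/7 = 2*(2*R)²/7 = 2*(4*R²)/7 = 8*R²/7)
T = 1024/49 (T = ((8/7)*(-2)²)² = ((8/7)*4)² = (32/7)² = 1024/49 ≈ 20.898)
x(q) = 2*q*(1024/49 + q) (x(q) = (q + q)*(q + 1024/49) = (2*q)*(1024/49 + q) = 2*q*(1024/49 + q))
E(S) = √(S + 2*S*(1024 + 49*S)/49) (E(S) = √(2*S*(1024 + 49*S)/49 + S) = √(S + 2*S*(1024 + 49*S)/49))
E(20)*(-476 - 334) = (√(20*(2097 + 98*20))/7)*(-476 - 334) = (√(20*(2097 + 1960))/7)*(-810) = (√(20*4057)/7)*(-810) = (√81140/7)*(-810) = ((2*√20285)/7)*(-810) = (2*√20285/7)*(-810) = -1620*√20285/7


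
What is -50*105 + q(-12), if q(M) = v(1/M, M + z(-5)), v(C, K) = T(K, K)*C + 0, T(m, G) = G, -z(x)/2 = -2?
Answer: -15748/3 ≈ -5249.3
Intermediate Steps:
z(x) = 4 (z(x) = -2*(-2) = 4)
v(C, K) = C*K (v(C, K) = K*C + 0 = C*K + 0 = C*K)
q(M) = (4 + M)/M (q(M) = (M + 4)/M = (4 + M)/M)
-50*105 + q(-12) = -50*105 + (4 - 12)/(-12) = -5250 - 1/12*(-8) = -5250 + 2/3 = -15748/3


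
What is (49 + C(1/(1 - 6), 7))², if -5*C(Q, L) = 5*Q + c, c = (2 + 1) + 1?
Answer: 58564/25 ≈ 2342.6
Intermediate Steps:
c = 4 (c = 3 + 1 = 4)
C(Q, L) = -⅘ - Q (C(Q, L) = -(5*Q + 4)/5 = -(4 + 5*Q)/5 = -⅘ - Q)
(49 + C(1/(1 - 6), 7))² = (49 + (-⅘ - 1/(1 - 6)))² = (49 + (-⅘ - 1/(-5)))² = (49 + (-⅘ - 1*(-⅕)))² = (49 + (-⅘ + ⅕))² = (49 - ⅗)² = (242/5)² = 58564/25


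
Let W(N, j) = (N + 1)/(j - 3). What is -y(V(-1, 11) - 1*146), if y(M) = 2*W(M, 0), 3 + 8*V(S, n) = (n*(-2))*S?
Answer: -1141/12 ≈ -95.083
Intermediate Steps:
V(S, n) = -3/8 - S*n/4 (V(S, n) = -3/8 + ((n*(-2))*S)/8 = -3/8 + ((-2*n)*S)/8 = -3/8 + (-2*S*n)/8 = -3/8 - S*n/4)
W(N, j) = (1 + N)/(-3 + j)
y(M) = -⅔ - 2*M/3 (y(M) = 2*((1 + M)/(-3 + 0)) = 2*((1 + M)/(-3)) = 2*(-(1 + M)/3) = 2*(-⅓ - M/3) = -⅔ - 2*M/3)
-y(V(-1, 11) - 1*146) = -(-⅔ - 2*((-3/8 - ¼*(-1)*11) - 1*146)/3) = -(-⅔ - 2*((-3/8 + 11/4) - 146)/3) = -(-⅔ - 2*(19/8 - 146)/3) = -(-⅔ - ⅔*(-1149/8)) = -(-⅔ + 383/4) = -1*1141/12 = -1141/12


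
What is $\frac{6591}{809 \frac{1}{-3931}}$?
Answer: $- \frac{25909221}{809} \approx -32026.0$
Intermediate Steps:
$\frac{6591}{809 \frac{1}{-3931}} = \frac{6591}{809 \left(- \frac{1}{3931}\right)} = \frac{6591}{- \frac{809}{3931}} = 6591 \left(- \frac{3931}{809}\right) = - \frac{25909221}{809}$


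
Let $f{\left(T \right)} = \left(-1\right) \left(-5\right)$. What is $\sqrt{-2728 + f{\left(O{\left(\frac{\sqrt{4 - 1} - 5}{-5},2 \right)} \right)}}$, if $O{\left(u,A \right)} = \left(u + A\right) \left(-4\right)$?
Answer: $i \sqrt{2723} \approx 52.182 i$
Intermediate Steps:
$O{\left(u,A \right)} = - 4 A - 4 u$ ($O{\left(u,A \right)} = \left(A + u\right) \left(-4\right) = - 4 A - 4 u$)
$f{\left(T \right)} = 5$
$\sqrt{-2728 + f{\left(O{\left(\frac{\sqrt{4 - 1} - 5}{-5},2 \right)} \right)}} = \sqrt{-2728 + 5} = \sqrt{-2723} = i \sqrt{2723}$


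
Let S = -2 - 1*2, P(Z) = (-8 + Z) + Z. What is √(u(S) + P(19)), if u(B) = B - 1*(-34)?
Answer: 2*√15 ≈ 7.7460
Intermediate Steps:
P(Z) = -8 + 2*Z
S = -4 (S = -2 - 2 = -4)
u(B) = 34 + B (u(B) = B + 34 = 34 + B)
√(u(S) + P(19)) = √((34 - 4) + (-8 + 2*19)) = √(30 + (-8 + 38)) = √(30 + 30) = √60 = 2*√15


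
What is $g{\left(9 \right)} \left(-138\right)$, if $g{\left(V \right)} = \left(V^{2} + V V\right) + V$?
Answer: $-23598$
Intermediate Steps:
$g{\left(V \right)} = V + 2 V^{2}$ ($g{\left(V \right)} = \left(V^{2} + V^{2}\right) + V = 2 V^{2} + V = V + 2 V^{2}$)
$g{\left(9 \right)} \left(-138\right) = 9 \left(1 + 2 \cdot 9\right) \left(-138\right) = 9 \left(1 + 18\right) \left(-138\right) = 9 \cdot 19 \left(-138\right) = 171 \left(-138\right) = -23598$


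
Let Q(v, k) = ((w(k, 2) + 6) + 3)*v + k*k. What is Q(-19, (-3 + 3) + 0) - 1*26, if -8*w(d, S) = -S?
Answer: -807/4 ≈ -201.75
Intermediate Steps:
w(d, S) = S/8 (w(d, S) = -(-1)*S/8 = S/8)
Q(v, k) = k² + 37*v/4 (Q(v, k) = (((⅛)*2 + 6) + 3)*v + k*k = ((¼ + 6) + 3)*v + k² = (25/4 + 3)*v + k² = 37*v/4 + k² = k² + 37*v/4)
Q(-19, (-3 + 3) + 0) - 1*26 = (((-3 + 3) + 0)² + (37/4)*(-19)) - 1*26 = ((0 + 0)² - 703/4) - 26 = (0² - 703/4) - 26 = (0 - 703/4) - 26 = -703/4 - 26 = -807/4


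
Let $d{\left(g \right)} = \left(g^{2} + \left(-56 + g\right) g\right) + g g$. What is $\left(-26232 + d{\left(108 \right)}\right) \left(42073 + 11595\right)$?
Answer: $145547616$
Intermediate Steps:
$d{\left(g \right)} = 2 g^{2} + g \left(-56 + g\right)$ ($d{\left(g \right)} = \left(g^{2} + g \left(-56 + g\right)\right) + g^{2} = 2 g^{2} + g \left(-56 + g\right)$)
$\left(-26232 + d{\left(108 \right)}\right) \left(42073 + 11595\right) = \left(-26232 + 108 \left(-56 + 3 \cdot 108\right)\right) \left(42073 + 11595\right) = \left(-26232 + 108 \left(-56 + 324\right)\right) 53668 = \left(-26232 + 108 \cdot 268\right) 53668 = \left(-26232 + 28944\right) 53668 = 2712 \cdot 53668 = 145547616$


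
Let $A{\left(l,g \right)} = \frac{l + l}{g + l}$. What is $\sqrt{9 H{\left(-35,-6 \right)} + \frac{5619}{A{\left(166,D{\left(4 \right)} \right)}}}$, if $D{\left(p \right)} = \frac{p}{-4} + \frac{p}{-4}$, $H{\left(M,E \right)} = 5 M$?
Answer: $\frac{\sqrt{8271282}}{83} \approx 34.65$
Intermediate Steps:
$D{\left(p \right)} = - \frac{p}{2}$ ($D{\left(p \right)} = p \left(- \frac{1}{4}\right) + p \left(- \frac{1}{4}\right) = - \frac{p}{4} - \frac{p}{4} = - \frac{p}{2}$)
$A{\left(l,g \right)} = \frac{2 l}{g + l}$
$\sqrt{9 H{\left(-35,-6 \right)} + \frac{5619}{A{\left(166,D{\left(4 \right)} \right)}}} = \sqrt{9 \cdot 5 \left(-35\right) + \frac{5619}{2 \cdot 166 \frac{1}{\left(- \frac{1}{2}\right) 4 + 166}}} = \sqrt{9 \left(-175\right) + \frac{5619}{2 \cdot 166 \frac{1}{-2 + 166}}} = \sqrt{-1575 + \frac{5619}{2 \cdot 166 \cdot \frac{1}{164}}} = \sqrt{-1575 + \frac{5619}{\frac{83}{41}}} = \sqrt{-1575 + 5619 \cdot \frac{41}{83}} = \sqrt{-1575 + \frac{230379}{83}} = \sqrt{\frac{99654}{83}} = \frac{\sqrt{8271282}}{83}$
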